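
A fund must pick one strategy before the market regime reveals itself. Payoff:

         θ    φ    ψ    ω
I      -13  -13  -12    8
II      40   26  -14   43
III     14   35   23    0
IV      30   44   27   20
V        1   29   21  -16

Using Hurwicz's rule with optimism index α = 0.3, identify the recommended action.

I: 0.3·8 + 0.7·(-13) = -6.7
II: 0.3·43 + 0.7·(-14) = 3.1
III: 0.3·35 + 0.7·0 = 10.5
IV: 0.3·44 + 0.7·20 = 27.2
V: 0.3·29 + 0.7·(-16) = -2.5
Highest Hurwicz score = 27.2 → IV.

IV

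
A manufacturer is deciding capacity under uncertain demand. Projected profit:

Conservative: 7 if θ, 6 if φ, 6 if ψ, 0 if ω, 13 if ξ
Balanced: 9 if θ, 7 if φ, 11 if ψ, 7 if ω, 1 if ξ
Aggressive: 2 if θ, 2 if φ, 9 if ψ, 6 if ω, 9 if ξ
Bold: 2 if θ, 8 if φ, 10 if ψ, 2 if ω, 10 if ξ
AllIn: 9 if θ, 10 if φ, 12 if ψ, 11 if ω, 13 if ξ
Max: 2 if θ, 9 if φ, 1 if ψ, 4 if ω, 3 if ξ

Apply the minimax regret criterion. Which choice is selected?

Column bests: θ=9, φ=10, ψ=12, ω=11, ξ=13.
Conservative regrets: 2, 4, 6, 11, 0 → max 11
Balanced regrets: 0, 3, 1, 4, 12 → max 12
Aggressive regrets: 7, 8, 3, 5, 4 → max 8
Bold regrets: 7, 2, 2, 9, 3 → max 9
AllIn regrets: 0, 0, 0, 0, 0 → max 0
Max regrets: 7, 1, 11, 7, 10 → max 11
Smallest max regret = 0 → AllIn.

AllIn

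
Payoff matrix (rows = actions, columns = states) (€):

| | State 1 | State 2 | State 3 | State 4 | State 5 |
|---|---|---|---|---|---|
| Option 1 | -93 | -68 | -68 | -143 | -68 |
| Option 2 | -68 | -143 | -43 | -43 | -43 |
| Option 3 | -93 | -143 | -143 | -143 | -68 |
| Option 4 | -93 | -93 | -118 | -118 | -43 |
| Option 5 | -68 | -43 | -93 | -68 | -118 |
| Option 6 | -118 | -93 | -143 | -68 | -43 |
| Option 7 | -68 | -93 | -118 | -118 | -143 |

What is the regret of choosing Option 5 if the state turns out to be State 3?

Best payoff under State 3 is -43.
Regret = -43 − (-93) = 50.

50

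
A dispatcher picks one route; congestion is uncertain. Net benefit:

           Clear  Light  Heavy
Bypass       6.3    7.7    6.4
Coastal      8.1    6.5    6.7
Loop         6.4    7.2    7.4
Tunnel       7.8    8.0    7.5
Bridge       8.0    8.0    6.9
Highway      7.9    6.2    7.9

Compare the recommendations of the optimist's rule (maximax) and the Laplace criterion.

Row maxima: Bypass=7.7, Coastal=8.1, Loop=7.4, Tunnel=8.0, Bridge=8.0, Highway=7.9
Best best-case = 8.1 → Coastal.
Row averages: Bypass=6.8, Coastal=7.1, Loop=7, Tunnel=233/30, Bridge=229/30, Highway=22/3
Highest average = 233/30 → Tunnel.

maximax → Coastal; laplace → Tunnel (disagree)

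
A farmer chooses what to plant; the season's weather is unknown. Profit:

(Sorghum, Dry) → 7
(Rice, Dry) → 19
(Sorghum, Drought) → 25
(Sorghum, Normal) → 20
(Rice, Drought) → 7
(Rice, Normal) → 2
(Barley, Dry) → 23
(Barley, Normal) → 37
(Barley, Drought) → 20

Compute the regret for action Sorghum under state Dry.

16

Best payoff under Dry is 23.
Regret = 23 − 7 = 16.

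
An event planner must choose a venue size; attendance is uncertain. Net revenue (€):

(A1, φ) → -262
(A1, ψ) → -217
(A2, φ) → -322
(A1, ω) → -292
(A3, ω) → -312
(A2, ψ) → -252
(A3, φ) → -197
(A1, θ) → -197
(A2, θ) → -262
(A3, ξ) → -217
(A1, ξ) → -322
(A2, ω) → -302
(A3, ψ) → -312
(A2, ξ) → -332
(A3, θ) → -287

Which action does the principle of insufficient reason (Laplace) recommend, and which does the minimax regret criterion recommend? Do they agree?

Row averages: A1=-258, A2=-294, A3=-265
Highest average = -258 → A1.
Column bests: θ=-197, φ=-197, ψ=-217, ω=-292, ξ=-217.
A1 regrets: 0, 65, 0, 0, 105 → max 105
A2 regrets: 65, 125, 35, 10, 115 → max 125
A3 regrets: 90, 0, 95, 20, 0 → max 95
Smallest max regret = 95 → A3.

laplace → A1; minimax regret → A3 (disagree)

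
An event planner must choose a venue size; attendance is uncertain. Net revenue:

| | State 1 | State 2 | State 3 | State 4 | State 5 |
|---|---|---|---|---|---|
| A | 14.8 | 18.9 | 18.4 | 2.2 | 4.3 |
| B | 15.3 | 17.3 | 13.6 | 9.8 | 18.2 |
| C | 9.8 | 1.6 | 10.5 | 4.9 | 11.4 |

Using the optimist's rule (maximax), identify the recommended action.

Row maxima: A=18.9, B=18.2, C=11.4
Best best-case = 18.9 → A.

A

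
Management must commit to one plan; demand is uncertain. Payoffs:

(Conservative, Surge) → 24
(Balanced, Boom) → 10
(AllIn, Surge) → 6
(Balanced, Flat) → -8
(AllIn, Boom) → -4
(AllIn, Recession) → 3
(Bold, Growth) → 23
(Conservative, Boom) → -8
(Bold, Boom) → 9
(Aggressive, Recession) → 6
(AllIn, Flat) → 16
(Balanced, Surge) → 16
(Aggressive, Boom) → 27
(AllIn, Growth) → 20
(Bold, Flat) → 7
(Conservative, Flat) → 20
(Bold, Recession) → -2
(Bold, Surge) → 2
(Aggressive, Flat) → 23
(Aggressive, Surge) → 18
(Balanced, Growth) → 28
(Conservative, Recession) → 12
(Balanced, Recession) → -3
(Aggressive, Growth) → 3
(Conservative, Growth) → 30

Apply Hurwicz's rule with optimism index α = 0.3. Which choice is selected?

Conservative: 0.3·30 + 0.7·(-8) = 3.4
Balanced: 0.3·28 + 0.7·(-8) = 2.8
Aggressive: 0.3·27 + 0.7·3 = 10.2
Bold: 0.3·23 + 0.7·(-2) = 5.5
AllIn: 0.3·20 + 0.7·(-4) = 3.2
Highest Hurwicz score = 10.2 → Aggressive.

Aggressive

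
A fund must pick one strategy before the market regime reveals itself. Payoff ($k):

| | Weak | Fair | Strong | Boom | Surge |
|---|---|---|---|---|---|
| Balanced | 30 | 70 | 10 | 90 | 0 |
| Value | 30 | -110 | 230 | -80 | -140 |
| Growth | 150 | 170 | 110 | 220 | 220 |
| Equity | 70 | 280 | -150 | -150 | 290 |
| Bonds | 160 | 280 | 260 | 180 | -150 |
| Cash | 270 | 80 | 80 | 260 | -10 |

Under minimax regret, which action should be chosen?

Growth

Column bests: Weak=270, Fair=280, Strong=260, Boom=260, Surge=290.
Balanced regrets: 240, 210, 250, 170, 290 → max 290
Value regrets: 240, 390, 30, 340, 430 → max 430
Growth regrets: 120, 110, 150, 40, 70 → max 150
Equity regrets: 200, 0, 410, 410, 0 → max 410
Bonds regrets: 110, 0, 0, 80, 440 → max 440
Cash regrets: 0, 200, 180, 0, 300 → max 300
Smallest max regret = 150 → Growth.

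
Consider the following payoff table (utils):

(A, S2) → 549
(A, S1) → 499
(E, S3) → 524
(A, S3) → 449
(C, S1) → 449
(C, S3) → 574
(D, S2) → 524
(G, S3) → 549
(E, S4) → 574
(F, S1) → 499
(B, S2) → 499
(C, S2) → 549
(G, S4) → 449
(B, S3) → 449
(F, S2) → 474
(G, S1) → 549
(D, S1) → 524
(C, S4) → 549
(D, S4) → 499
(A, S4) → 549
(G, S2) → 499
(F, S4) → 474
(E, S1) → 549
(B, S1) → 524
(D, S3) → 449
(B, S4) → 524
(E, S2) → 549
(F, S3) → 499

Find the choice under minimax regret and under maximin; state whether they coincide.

Column bests: S1=549, S2=549, S3=574, S4=574.
A regrets: 50, 0, 125, 25 → max 125
B regrets: 25, 50, 125, 50 → max 125
C regrets: 100, 0, 0, 25 → max 100
D regrets: 25, 25, 125, 75 → max 125
E regrets: 0, 0, 50, 0 → max 50
F regrets: 50, 75, 75, 100 → max 100
G regrets: 0, 50, 25, 125 → max 125
Smallest max regret = 50 → E.
Row minima: A=449, B=449, C=449, D=449, E=524, F=474, G=449
Best worst-case = 524 → E.

minimax regret → E; maximin → E (agree)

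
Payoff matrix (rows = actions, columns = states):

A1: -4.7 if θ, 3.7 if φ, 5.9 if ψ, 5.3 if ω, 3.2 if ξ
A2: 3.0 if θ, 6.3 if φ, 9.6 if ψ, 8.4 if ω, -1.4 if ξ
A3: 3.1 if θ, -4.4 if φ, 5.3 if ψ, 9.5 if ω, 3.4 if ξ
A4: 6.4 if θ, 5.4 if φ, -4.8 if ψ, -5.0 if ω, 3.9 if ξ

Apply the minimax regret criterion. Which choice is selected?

Column bests: θ=6.4, φ=6.3, ψ=9.6, ω=9.5, ξ=3.9.
A1 regrets: 11.1, 2.6, 3.7, 4.2, 0.7 → max 11.1
A2 regrets: 3.4, 0.0, 0.0, 1.1, 5.3 → max 5.3
A3 regrets: 3.3, 10.7, 4.3, 0.0, 0.5 → max 10.7
A4 regrets: 0.0, 0.9, 14.4, 14.5, 0.0 → max 14.5
Smallest max regret = 5.3 → A2.

A2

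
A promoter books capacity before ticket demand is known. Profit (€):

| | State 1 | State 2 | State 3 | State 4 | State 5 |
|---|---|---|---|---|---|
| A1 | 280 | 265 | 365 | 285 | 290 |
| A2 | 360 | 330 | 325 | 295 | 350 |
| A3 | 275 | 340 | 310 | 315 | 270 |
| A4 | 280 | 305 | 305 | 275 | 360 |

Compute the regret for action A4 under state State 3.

Best payoff under State 3 is 365.
Regret = 365 − 305 = 60.

60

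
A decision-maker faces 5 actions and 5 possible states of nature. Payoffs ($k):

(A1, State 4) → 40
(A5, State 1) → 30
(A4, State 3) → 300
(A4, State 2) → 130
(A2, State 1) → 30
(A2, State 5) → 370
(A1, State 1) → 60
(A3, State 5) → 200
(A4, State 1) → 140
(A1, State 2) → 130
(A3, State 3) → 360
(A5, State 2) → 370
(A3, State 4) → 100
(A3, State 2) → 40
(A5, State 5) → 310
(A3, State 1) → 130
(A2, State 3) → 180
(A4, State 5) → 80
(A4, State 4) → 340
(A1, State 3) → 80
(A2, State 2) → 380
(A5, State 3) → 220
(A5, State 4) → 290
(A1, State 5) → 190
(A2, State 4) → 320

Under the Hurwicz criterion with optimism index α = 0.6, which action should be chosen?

A2

A1: 0.6·190 + 0.4·40 = 130
A2: 0.6·380 + 0.4·30 = 240
A3: 0.6·360 + 0.4·40 = 232
A4: 0.6·340 + 0.4·80 = 236
A5: 0.6·370 + 0.4·30 = 234
Highest Hurwicz score = 240 → A2.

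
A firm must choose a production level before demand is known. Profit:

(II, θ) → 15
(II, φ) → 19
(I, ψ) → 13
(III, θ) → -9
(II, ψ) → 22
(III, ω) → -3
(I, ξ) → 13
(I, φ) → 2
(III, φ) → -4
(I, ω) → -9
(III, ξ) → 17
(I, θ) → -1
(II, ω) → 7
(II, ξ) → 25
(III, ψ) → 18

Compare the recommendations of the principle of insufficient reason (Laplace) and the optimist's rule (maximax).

laplace → II; maximax → II (agree)

Row averages: I=3.6, II=17.6, III=3.8
Highest average = 17.6 → II.
Row maxima: I=13, II=25, III=18
Best best-case = 25 → II.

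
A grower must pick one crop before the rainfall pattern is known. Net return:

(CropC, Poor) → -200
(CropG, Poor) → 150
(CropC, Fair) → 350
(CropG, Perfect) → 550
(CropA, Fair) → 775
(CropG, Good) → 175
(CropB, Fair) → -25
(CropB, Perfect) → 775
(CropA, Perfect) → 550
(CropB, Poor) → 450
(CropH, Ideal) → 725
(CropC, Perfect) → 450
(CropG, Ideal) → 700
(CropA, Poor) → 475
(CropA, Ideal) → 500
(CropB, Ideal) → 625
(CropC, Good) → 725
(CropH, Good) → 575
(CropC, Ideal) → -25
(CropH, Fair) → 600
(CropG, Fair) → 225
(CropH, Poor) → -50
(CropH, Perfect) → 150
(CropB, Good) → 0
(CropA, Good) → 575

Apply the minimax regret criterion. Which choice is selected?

CropA

Column bests: Poor=475, Fair=775, Good=725, Ideal=725, Perfect=775.
CropG regrets: 325, 550, 550, 25, 225 → max 550
CropH regrets: 525, 175, 150, 0, 625 → max 625
CropA regrets: 0, 0, 150, 225, 225 → max 225
CropC regrets: 675, 425, 0, 750, 325 → max 750
CropB regrets: 25, 800, 725, 100, 0 → max 800
Smallest max regret = 225 → CropA.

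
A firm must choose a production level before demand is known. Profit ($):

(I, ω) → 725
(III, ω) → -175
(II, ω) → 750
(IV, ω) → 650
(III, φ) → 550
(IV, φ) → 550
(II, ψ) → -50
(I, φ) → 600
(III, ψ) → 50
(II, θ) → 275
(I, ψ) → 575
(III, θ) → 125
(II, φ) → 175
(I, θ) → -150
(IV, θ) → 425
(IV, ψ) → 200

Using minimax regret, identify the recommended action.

IV

Column bests: θ=425, φ=600, ψ=575, ω=750.
I regrets: 575, 0, 0, 25 → max 575
II regrets: 150, 425, 625, 0 → max 625
III regrets: 300, 50, 525, 925 → max 925
IV regrets: 0, 50, 375, 100 → max 375
Smallest max regret = 375 → IV.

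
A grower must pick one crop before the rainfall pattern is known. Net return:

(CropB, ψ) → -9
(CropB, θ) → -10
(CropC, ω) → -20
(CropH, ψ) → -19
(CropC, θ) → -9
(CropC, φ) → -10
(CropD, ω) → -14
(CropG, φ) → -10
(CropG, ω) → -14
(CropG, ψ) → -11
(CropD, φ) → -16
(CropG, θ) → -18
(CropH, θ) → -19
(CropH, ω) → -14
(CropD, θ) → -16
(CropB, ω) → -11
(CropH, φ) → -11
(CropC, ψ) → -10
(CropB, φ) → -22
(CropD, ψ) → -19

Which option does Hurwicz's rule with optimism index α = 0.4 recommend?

CropD: 0.4·(-14) + 0.6·(-19) = -17
CropG: 0.4·(-10) + 0.6·(-18) = -14.8
CropB: 0.4·(-9) + 0.6·(-22) = -16.8
CropC: 0.4·(-9) + 0.6·(-20) = -15.6
CropH: 0.4·(-11) + 0.6·(-19) = -15.8
Highest Hurwicz score = -14.8 → CropG.

CropG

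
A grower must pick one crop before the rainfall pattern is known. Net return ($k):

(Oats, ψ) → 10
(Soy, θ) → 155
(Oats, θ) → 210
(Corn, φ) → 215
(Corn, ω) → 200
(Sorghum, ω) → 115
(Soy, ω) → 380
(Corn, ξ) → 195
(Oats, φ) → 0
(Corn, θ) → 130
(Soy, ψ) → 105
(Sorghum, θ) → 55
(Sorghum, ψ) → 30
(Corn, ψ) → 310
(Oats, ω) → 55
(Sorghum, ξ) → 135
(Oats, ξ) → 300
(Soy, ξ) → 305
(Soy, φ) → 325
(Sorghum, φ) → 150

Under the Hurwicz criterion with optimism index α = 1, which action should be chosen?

Soy

Corn: 1·310 + 0·130 = 310
Sorghum: 1·150 + 0·30 = 150
Soy: 1·380 + 0·105 = 380
Oats: 1·300 + 0·0 = 300
Highest Hurwicz score = 380 → Soy.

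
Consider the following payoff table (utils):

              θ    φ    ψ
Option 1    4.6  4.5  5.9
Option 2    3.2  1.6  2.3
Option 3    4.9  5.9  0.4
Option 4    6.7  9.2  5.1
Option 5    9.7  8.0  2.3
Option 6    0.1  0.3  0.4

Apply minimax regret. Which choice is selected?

Column bests: θ=9.7, φ=9.2, ψ=5.9.
Option 1 regrets: 5.1, 4.7, 0.0 → max 5.1
Option 2 regrets: 6.5, 7.6, 3.6 → max 7.6
Option 3 regrets: 4.8, 3.3, 5.5 → max 5.5
Option 4 regrets: 3.0, 0.0, 0.8 → max 3.0
Option 5 regrets: 0.0, 1.2, 3.6 → max 3.6
Option 6 regrets: 9.6, 8.9, 5.5 → max 9.6
Smallest max regret = 3.0 → Option 4.

Option 4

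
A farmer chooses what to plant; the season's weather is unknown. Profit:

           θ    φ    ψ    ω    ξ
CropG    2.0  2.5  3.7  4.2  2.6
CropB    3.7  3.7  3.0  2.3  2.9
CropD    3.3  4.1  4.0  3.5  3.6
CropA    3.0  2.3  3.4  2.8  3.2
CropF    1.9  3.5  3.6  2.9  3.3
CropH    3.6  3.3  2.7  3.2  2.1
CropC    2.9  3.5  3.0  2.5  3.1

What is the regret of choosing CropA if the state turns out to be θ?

0.7

Best payoff under θ is 3.7.
Regret = 3.7 − 3.0 = 0.7.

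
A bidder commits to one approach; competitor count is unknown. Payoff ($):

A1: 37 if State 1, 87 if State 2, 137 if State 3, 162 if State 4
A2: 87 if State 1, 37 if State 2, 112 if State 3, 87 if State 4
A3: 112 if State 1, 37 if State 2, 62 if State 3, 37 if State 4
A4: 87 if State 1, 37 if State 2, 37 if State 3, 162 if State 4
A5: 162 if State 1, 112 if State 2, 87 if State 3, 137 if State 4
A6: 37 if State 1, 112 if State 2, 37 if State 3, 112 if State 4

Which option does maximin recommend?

Row minima: A1=37, A2=37, A3=37, A4=37, A5=87, A6=37
Best worst-case = 87 → A5.

A5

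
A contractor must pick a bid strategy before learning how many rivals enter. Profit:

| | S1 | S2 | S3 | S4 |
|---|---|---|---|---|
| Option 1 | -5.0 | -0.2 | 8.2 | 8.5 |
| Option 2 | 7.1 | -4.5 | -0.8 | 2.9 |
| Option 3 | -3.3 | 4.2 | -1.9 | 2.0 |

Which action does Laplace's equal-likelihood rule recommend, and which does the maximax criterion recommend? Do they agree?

laplace → Option 1; maximax → Option 1 (agree)

Row averages: Option 1=2.875, Option 2=1.175, Option 3=0.25
Highest average = 2.875 → Option 1.
Row maxima: Option 1=8.5, Option 2=7.1, Option 3=4.2
Best best-case = 8.5 → Option 1.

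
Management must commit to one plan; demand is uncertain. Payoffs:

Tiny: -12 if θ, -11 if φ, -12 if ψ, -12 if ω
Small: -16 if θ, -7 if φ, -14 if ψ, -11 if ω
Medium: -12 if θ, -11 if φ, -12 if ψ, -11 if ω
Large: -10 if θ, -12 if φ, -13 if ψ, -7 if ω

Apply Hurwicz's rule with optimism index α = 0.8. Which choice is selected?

Tiny: 0.8·(-11) + 0.2·(-12) = -11.2
Small: 0.8·(-7) + 0.2·(-16) = -8.8
Medium: 0.8·(-11) + 0.2·(-12) = -11.2
Large: 0.8·(-7) + 0.2·(-13) = -8.2
Highest Hurwicz score = -8.2 → Large.

Large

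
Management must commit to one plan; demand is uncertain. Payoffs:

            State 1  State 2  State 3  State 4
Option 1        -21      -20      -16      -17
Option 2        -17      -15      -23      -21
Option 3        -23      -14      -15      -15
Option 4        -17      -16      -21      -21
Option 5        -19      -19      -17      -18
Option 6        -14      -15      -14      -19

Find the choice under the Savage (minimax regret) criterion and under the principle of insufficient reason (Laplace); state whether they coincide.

minimax regret → Option 6; laplace → Option 6 (agree)

Column bests: State 1=-14, State 2=-14, State 3=-14, State 4=-15.
Option 1 regrets: 7, 6, 2, 2 → max 7
Option 2 regrets: 3, 1, 9, 6 → max 9
Option 3 regrets: 9, 0, 1, 0 → max 9
Option 4 regrets: 3, 2, 7, 6 → max 7
Option 5 regrets: 5, 5, 3, 3 → max 5
Option 6 regrets: 0, 1, 0, 4 → max 4
Smallest max regret = 4 → Option 6.
Row averages: Option 1=-18.5, Option 2=-19, Option 3=-16.75, Option 4=-18.75, Option 5=-18.25, Option 6=-15.5
Highest average = -15.5 → Option 6.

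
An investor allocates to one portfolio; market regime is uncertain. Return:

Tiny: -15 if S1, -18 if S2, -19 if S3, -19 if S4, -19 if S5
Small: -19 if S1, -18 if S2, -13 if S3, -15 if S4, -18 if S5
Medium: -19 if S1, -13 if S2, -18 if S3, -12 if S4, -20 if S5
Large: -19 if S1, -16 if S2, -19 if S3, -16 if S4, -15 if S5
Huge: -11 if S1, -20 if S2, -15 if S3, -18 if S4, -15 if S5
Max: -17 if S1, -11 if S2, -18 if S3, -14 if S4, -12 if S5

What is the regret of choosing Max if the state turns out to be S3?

5

Best payoff under S3 is -13.
Regret = -13 − (-18) = 5.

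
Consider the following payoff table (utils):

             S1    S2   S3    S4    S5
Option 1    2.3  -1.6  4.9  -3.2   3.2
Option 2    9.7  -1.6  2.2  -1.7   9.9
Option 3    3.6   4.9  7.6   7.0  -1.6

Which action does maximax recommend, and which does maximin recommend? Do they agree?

maximax → Option 2; maximin → Option 3 (disagree)

Row maxima: Option 1=4.9, Option 2=9.9, Option 3=7.6
Best best-case = 9.9 → Option 2.
Row minima: Option 1=-3.2, Option 2=-1.7, Option 3=-1.6
Best worst-case = -1.6 → Option 3.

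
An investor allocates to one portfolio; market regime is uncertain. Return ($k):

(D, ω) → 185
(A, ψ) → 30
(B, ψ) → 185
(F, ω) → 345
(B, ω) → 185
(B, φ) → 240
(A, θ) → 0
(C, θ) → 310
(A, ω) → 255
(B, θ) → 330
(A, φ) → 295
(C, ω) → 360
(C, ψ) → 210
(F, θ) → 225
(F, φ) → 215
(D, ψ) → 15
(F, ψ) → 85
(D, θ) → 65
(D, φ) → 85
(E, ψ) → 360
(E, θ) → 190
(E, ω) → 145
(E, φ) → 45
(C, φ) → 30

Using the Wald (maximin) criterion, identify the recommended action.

Row minima: A=0, B=185, C=30, D=15, E=45, F=85
Best worst-case = 185 → B.

B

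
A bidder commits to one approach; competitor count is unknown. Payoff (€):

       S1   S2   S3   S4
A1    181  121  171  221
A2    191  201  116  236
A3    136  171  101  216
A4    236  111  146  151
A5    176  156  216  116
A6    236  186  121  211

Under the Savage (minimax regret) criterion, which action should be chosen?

Column bests: S1=236, S2=201, S3=216, S4=236.
A1 regrets: 55, 80, 45, 15 → max 80
A2 regrets: 45, 0, 100, 0 → max 100
A3 regrets: 100, 30, 115, 20 → max 115
A4 regrets: 0, 90, 70, 85 → max 90
A5 regrets: 60, 45, 0, 120 → max 120
A6 regrets: 0, 15, 95, 25 → max 95
Smallest max regret = 80 → A1.

A1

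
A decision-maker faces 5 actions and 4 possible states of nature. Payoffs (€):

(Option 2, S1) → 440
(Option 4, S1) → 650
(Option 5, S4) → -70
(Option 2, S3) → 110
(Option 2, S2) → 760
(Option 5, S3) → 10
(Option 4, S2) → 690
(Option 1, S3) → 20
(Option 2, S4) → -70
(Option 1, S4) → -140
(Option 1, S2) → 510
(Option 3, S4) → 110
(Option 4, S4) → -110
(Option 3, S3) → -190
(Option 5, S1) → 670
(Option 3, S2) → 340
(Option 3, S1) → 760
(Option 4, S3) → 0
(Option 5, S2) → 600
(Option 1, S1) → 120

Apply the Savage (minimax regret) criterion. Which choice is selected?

Column bests: S1=760, S2=760, S3=110, S4=110.
Option 1 regrets: 640, 250, 90, 250 → max 640
Option 2 regrets: 320, 0, 0, 180 → max 320
Option 3 regrets: 0, 420, 300, 0 → max 420
Option 4 regrets: 110, 70, 110, 220 → max 220
Option 5 regrets: 90, 160, 100, 180 → max 180
Smallest max regret = 180 → Option 5.

Option 5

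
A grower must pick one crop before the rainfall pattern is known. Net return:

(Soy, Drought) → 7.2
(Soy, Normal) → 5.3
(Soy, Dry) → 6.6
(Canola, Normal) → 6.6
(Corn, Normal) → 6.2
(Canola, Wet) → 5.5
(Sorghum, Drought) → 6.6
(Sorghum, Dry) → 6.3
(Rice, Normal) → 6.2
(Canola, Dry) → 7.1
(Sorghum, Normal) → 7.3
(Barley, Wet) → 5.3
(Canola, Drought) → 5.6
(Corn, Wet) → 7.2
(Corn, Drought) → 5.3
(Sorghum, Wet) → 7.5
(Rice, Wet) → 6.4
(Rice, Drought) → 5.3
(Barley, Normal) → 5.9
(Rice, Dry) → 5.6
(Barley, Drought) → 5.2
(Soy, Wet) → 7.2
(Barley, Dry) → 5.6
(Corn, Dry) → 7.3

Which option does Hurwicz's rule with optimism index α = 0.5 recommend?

Sorghum: 0.5·7.5 + 0.5·6.3 = 6.9
Corn: 0.5·7.3 + 0.5·5.3 = 6.3
Barley: 0.5·5.9 + 0.5·5.2 = 5.55
Rice: 0.5·6.4 + 0.5·5.3 = 5.85
Soy: 0.5·7.2 + 0.5·5.3 = 6.25
Canola: 0.5·7.1 + 0.5·5.5 = 6.3
Highest Hurwicz score = 6.9 → Sorghum.

Sorghum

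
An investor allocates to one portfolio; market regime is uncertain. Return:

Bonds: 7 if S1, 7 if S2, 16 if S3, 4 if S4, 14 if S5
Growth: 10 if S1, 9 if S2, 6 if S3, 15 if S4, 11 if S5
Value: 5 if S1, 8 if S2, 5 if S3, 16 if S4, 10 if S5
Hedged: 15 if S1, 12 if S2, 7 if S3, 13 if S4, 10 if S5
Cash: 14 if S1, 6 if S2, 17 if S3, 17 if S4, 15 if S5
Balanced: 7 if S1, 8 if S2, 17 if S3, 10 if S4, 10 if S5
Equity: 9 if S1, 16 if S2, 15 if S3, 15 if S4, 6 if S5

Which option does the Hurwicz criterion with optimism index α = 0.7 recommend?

Balanced

Bonds: 0.7·16 + 0.3·4 = 12.4
Growth: 0.7·15 + 0.3·6 = 12.3
Value: 0.7·16 + 0.3·5 = 12.7
Hedged: 0.7·15 + 0.3·7 = 12.6
Cash: 0.7·17 + 0.3·6 = 13.7
Balanced: 0.7·17 + 0.3·7 = 14
Equity: 0.7·16 + 0.3·6 = 13
Highest Hurwicz score = 14 → Balanced.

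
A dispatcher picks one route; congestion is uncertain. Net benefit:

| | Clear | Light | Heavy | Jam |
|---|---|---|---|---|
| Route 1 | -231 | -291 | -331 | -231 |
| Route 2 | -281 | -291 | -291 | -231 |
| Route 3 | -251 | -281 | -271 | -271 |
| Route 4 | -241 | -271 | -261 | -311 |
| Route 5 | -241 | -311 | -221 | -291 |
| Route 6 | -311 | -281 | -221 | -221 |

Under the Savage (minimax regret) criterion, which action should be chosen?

Column bests: Clear=-231, Light=-271, Heavy=-221, Jam=-221.
Route 1 regrets: 0, 20, 110, 10 → max 110
Route 2 regrets: 50, 20, 70, 10 → max 70
Route 3 regrets: 20, 10, 50, 50 → max 50
Route 4 regrets: 10, 0, 40, 90 → max 90
Route 5 regrets: 10, 40, 0, 70 → max 70
Route 6 regrets: 80, 10, 0, 0 → max 80
Smallest max regret = 50 → Route 3.

Route 3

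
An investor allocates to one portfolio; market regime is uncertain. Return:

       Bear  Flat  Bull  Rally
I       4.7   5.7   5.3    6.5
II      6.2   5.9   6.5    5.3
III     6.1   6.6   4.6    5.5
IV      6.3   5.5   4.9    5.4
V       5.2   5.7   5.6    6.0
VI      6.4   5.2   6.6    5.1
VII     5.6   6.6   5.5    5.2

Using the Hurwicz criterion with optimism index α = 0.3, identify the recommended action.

I: 0.3·6.5 + 0.7·4.7 = 5.24
II: 0.3·6.5 + 0.7·5.3 = 5.66
III: 0.3·6.6 + 0.7·4.6 = 5.2
IV: 0.3·6.3 + 0.7·4.9 = 5.32
V: 0.3·6.0 + 0.7·5.2 = 5.44
VI: 0.3·6.6 + 0.7·5.1 = 5.55
VII: 0.3·6.6 + 0.7·5.2 = 5.62
Highest Hurwicz score = 5.66 → II.

II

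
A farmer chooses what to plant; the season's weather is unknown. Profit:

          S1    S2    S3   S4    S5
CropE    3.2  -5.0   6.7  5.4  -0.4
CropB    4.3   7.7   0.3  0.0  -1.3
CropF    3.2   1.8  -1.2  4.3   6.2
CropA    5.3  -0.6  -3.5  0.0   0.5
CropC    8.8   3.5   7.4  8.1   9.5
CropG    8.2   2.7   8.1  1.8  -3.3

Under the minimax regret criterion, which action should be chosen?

Column bests: S1=8.8, S2=7.7, S3=8.1, S4=8.1, S5=9.5.
CropE regrets: 5.6, 12.7, 1.4, 2.7, 9.9 → max 12.7
CropB regrets: 4.5, 0.0, 7.8, 8.1, 10.8 → max 10.8
CropF regrets: 5.6, 5.9, 9.3, 3.8, 3.3 → max 9.3
CropA regrets: 3.5, 8.3, 11.6, 8.1, 9.0 → max 11.6
CropC regrets: 0.0, 4.2, 0.7, 0.0, 0.0 → max 4.2
CropG regrets: 0.6, 5.0, 0.0, 6.3, 12.8 → max 12.8
Smallest max regret = 4.2 → CropC.

CropC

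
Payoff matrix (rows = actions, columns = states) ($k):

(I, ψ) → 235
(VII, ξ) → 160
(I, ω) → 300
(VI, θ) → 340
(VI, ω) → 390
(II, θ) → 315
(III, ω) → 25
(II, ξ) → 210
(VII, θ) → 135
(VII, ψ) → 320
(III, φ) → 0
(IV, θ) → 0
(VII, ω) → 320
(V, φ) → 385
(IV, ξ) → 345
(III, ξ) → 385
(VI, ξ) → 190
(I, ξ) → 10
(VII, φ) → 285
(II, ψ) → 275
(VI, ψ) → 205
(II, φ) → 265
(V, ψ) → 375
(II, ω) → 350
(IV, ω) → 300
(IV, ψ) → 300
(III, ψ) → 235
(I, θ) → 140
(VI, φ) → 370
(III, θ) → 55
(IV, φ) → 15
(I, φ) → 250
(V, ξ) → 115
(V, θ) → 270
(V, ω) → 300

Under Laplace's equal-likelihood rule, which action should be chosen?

VI

Row averages: I=187, II=283, III=140, IV=192, V=289, VI=299, VII=244
Highest average = 299 → VI.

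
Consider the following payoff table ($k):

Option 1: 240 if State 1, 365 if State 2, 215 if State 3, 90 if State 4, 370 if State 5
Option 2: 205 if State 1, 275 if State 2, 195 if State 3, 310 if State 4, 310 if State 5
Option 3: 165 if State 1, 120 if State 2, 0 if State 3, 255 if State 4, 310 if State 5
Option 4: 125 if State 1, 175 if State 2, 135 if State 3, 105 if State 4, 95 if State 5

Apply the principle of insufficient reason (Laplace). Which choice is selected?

Row averages: Option 1=256, Option 2=259, Option 3=170, Option 4=127
Highest average = 259 → Option 2.

Option 2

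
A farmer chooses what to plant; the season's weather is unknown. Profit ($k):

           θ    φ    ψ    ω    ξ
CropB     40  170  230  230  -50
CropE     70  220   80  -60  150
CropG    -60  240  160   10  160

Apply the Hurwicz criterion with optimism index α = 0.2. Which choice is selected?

CropB: 0.2·230 + 0.8·(-50) = 6
CropE: 0.2·220 + 0.8·(-60) = -4
CropG: 0.2·240 + 0.8·(-60) = 0
Highest Hurwicz score = 6 → CropB.

CropB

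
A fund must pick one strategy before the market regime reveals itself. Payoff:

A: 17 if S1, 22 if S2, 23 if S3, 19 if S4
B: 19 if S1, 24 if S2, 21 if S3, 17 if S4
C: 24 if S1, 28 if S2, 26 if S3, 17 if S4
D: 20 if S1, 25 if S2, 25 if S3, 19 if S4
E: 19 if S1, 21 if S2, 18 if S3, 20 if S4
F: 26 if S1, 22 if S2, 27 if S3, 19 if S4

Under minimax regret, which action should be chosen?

Column bests: S1=26, S2=28, S3=27, S4=20.
A regrets: 9, 6, 4, 1 → max 9
B regrets: 7, 4, 6, 3 → max 7
C regrets: 2, 0, 1, 3 → max 3
D regrets: 6, 3, 2, 1 → max 6
E regrets: 7, 7, 9, 0 → max 9
F regrets: 0, 6, 0, 1 → max 6
Smallest max regret = 3 → C.

C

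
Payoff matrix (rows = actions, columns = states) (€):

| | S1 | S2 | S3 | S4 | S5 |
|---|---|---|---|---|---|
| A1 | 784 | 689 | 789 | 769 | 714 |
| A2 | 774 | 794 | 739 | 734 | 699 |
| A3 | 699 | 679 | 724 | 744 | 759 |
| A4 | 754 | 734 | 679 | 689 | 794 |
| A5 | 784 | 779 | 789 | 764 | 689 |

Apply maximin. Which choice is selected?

Row minima: A1=689, A2=699, A3=679, A4=679, A5=689
Best worst-case = 699 → A2.

A2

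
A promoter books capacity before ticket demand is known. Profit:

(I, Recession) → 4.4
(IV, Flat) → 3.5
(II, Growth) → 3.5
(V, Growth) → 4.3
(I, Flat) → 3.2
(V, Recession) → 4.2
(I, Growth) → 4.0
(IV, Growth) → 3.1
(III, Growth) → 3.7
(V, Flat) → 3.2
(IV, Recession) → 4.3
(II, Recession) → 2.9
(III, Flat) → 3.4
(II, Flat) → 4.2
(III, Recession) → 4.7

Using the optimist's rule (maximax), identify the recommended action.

III

Row maxima: I=4.4, II=4.2, III=4.7, IV=4.3, V=4.3
Best best-case = 4.7 → III.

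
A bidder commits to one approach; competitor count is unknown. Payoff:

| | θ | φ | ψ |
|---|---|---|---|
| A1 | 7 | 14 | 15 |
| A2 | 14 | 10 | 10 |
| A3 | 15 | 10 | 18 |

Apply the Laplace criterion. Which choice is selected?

A3

Row averages: A1=12, A2=34/3, A3=43/3
Highest average = 43/3 → A3.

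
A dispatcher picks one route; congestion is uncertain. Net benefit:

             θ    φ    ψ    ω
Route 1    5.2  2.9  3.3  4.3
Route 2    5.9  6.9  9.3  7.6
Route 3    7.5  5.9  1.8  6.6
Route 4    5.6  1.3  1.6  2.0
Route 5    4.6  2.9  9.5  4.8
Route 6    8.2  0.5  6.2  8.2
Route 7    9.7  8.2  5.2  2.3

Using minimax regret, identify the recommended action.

Route 2

Column bests: θ=9.7, φ=8.2, ψ=9.5, ω=8.2.
Route 1 regrets: 4.5, 5.3, 6.2, 3.9 → max 6.2
Route 2 regrets: 3.8, 1.3, 0.2, 0.6 → max 3.8
Route 3 regrets: 2.2, 2.3, 7.7, 1.6 → max 7.7
Route 4 regrets: 4.1, 6.9, 7.9, 6.2 → max 7.9
Route 5 regrets: 5.1, 5.3, 0.0, 3.4 → max 5.3
Route 6 regrets: 1.5, 7.7, 3.3, 0.0 → max 7.7
Route 7 regrets: 0.0, 0.0, 4.3, 5.9 → max 5.9
Smallest max regret = 3.8 → Route 2.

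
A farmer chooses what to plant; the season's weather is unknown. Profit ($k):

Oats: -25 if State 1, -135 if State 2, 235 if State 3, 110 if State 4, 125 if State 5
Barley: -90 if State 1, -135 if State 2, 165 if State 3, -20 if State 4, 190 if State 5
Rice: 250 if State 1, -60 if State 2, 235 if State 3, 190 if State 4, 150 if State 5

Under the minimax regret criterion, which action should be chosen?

Column bests: State 1=250, State 2=-60, State 3=235, State 4=190, State 5=190.
Oats regrets: 275, 75, 0, 80, 65 → max 275
Barley regrets: 340, 75, 70, 210, 0 → max 340
Rice regrets: 0, 0, 0, 0, 40 → max 40
Smallest max regret = 40 → Rice.

Rice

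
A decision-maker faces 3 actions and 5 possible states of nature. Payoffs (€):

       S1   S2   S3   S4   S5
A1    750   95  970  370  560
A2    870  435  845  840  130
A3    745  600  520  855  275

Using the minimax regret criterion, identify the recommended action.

Column bests: S1=870, S2=600, S3=970, S4=855, S5=560.
A1 regrets: 120, 505, 0, 485, 0 → max 505
A2 regrets: 0, 165, 125, 15, 430 → max 430
A3 regrets: 125, 0, 450, 0, 285 → max 450
Smallest max regret = 430 → A2.

A2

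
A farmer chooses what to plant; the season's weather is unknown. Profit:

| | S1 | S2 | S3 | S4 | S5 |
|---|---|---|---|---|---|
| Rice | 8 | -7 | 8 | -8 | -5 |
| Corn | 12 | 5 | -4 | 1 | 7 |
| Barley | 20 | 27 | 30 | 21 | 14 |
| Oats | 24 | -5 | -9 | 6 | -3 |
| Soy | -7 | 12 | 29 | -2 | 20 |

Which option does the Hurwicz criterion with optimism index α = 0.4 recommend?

Barley

Rice: 0.4·8 + 0.6·(-8) = -1.6
Corn: 0.4·12 + 0.6·(-4) = 2.4
Barley: 0.4·30 + 0.6·14 = 20.4
Oats: 0.4·24 + 0.6·(-9) = 4.2
Soy: 0.4·29 + 0.6·(-7) = 7.4
Highest Hurwicz score = 20.4 → Barley.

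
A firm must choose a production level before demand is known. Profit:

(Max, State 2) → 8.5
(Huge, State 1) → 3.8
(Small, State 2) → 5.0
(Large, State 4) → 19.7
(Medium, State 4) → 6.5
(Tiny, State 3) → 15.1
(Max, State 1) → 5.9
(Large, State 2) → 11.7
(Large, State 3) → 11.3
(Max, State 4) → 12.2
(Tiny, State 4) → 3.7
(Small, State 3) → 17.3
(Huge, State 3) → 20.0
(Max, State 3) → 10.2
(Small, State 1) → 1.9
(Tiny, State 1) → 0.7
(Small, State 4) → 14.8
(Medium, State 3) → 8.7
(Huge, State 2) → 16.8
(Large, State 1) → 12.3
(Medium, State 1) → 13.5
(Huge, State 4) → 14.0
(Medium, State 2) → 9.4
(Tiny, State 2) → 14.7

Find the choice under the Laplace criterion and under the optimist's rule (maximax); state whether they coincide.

Row averages: Tiny=8.55, Small=9.75, Medium=9.525, Large=13.75, Huge=13.65, Max=9.2
Highest average = 13.75 → Large.
Row maxima: Tiny=15.1, Small=17.3, Medium=13.5, Large=19.7, Huge=20.0, Max=12.2
Best best-case = 20.0 → Huge.

laplace → Large; maximax → Huge (disagree)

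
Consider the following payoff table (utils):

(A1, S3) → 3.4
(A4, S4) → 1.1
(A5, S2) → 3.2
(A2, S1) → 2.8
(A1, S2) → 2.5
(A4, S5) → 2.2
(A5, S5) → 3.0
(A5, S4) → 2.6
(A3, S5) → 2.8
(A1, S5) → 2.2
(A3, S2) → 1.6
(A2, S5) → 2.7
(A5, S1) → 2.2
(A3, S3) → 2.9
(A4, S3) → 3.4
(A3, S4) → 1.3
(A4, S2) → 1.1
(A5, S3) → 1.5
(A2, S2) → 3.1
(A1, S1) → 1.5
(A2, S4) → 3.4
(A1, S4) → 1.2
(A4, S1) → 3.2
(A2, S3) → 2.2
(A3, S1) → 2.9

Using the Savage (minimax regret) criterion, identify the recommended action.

Column bests: S1=3.2, S2=3.2, S3=3.4, S4=3.4, S5=3.0.
A1 regrets: 1.7, 0.7, 0.0, 2.2, 0.8 → max 2.2
A2 regrets: 0.4, 0.1, 1.2, 0.0, 0.3 → max 1.2
A3 regrets: 0.3, 1.6, 0.5, 2.1, 0.2 → max 2.1
A4 regrets: 0.0, 2.1, 0.0, 2.3, 0.8 → max 2.3
A5 regrets: 1.0, 0.0, 1.9, 0.8, 0.0 → max 1.9
Smallest max regret = 1.2 → A2.

A2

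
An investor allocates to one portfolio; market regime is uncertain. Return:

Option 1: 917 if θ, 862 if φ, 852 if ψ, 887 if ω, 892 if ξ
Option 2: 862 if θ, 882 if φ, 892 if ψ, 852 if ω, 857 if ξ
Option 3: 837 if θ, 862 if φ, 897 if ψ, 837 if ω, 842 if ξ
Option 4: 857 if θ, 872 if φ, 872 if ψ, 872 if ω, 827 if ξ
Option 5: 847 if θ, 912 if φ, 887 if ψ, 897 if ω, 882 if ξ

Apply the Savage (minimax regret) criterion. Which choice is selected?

Option 1

Column bests: θ=917, φ=912, ψ=897, ω=897, ξ=892.
Option 1 regrets: 0, 50, 45, 10, 0 → max 50
Option 2 regrets: 55, 30, 5, 45, 35 → max 55
Option 3 regrets: 80, 50, 0, 60, 50 → max 80
Option 4 regrets: 60, 40, 25, 25, 65 → max 65
Option 5 regrets: 70, 0, 10, 0, 10 → max 70
Smallest max regret = 50 → Option 1.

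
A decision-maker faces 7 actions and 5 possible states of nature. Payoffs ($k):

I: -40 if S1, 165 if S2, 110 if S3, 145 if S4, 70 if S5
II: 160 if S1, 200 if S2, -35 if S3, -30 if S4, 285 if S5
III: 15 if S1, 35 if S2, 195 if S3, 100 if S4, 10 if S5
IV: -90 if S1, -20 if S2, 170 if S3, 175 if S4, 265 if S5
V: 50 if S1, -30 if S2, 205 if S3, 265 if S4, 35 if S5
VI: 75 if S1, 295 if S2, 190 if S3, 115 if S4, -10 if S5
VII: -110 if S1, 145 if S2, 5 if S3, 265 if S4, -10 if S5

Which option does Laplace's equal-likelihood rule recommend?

VI

Row averages: I=90, II=116, III=71, IV=100, V=105, VI=133, VII=59
Highest average = 133 → VI.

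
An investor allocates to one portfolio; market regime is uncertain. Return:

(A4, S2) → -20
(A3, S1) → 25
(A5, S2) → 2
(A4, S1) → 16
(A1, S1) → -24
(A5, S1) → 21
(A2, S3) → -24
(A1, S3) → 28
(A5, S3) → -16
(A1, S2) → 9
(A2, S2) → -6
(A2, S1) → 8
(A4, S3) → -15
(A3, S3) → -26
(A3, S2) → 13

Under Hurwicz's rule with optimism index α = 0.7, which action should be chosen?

A1: 0.7·28 + 0.3·(-24) = 12.4
A2: 0.7·8 + 0.3·(-24) = -1.6
A3: 0.7·25 + 0.3·(-26) = 9.7
A4: 0.7·16 + 0.3·(-20) = 5.2
A5: 0.7·21 + 0.3·(-16) = 9.9
Highest Hurwicz score = 12.4 → A1.

A1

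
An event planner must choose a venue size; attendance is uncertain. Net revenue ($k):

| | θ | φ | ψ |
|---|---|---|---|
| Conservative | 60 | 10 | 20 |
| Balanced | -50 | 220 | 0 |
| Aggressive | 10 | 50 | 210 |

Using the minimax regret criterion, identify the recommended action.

Aggressive

Column bests: θ=60, φ=220, ψ=210.
Conservative regrets: 0, 210, 190 → max 210
Balanced regrets: 110, 0, 210 → max 210
Aggressive regrets: 50, 170, 0 → max 170
Smallest max regret = 170 → Aggressive.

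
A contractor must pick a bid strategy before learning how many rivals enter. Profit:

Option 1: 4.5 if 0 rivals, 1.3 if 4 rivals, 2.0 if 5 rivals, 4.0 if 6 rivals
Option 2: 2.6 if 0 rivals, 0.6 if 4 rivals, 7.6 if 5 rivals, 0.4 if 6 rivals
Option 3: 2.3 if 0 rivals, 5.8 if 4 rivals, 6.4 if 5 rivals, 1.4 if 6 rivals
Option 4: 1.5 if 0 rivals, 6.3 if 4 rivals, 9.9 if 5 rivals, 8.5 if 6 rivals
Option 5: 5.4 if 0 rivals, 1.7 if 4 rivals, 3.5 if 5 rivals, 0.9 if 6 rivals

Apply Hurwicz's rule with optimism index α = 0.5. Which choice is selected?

Option 1: 0.5·4.5 + 0.5·1.3 = 2.9
Option 2: 0.5·7.6 + 0.5·0.4 = 4
Option 3: 0.5·6.4 + 0.5·1.4 = 3.9
Option 4: 0.5·9.9 + 0.5·1.5 = 5.7
Option 5: 0.5·5.4 + 0.5·0.9 = 3.15
Highest Hurwicz score = 5.7 → Option 4.

Option 4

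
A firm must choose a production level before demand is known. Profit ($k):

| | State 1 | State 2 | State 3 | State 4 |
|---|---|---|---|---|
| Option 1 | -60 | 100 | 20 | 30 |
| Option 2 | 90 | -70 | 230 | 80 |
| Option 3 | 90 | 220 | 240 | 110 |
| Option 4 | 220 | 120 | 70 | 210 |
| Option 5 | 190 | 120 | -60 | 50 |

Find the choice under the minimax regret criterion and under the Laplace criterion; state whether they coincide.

minimax regret → Option 3; laplace → Option 3 (agree)

Column bests: State 1=220, State 2=220, State 3=240, State 4=210.
Option 1 regrets: 280, 120, 220, 180 → max 280
Option 2 regrets: 130, 290, 10, 130 → max 290
Option 3 regrets: 130, 0, 0, 100 → max 130
Option 4 regrets: 0, 100, 170, 0 → max 170
Option 5 regrets: 30, 100, 300, 160 → max 300
Smallest max regret = 130 → Option 3.
Row averages: Option 1=22.5, Option 2=82.5, Option 3=165, Option 4=155, Option 5=75
Highest average = 165 → Option 3.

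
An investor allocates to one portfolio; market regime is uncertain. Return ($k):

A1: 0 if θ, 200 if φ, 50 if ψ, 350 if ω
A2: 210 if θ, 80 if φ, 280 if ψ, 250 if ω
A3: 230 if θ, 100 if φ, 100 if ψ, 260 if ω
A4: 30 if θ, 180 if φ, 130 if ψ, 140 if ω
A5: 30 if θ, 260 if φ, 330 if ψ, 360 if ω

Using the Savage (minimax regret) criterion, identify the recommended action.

Column bests: θ=230, φ=260, ψ=330, ω=360.
A1 regrets: 230, 60, 280, 10 → max 280
A2 regrets: 20, 180, 50, 110 → max 180
A3 regrets: 0, 160, 230, 100 → max 230
A4 regrets: 200, 80, 200, 220 → max 220
A5 regrets: 200, 0, 0, 0 → max 200
Smallest max regret = 180 → A2.

A2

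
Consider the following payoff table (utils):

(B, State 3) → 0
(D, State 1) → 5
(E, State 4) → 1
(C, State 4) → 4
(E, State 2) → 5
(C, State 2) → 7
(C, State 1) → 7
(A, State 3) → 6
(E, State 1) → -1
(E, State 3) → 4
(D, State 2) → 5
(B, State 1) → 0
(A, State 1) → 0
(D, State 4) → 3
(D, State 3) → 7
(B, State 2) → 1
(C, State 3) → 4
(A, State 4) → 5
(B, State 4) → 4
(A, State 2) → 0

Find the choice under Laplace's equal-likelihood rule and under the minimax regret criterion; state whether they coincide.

Row averages: A=2.75, B=1.25, C=5.5, D=5, E=2.25
Highest average = 5.5 → C.
Column bests: State 1=7, State 2=7, State 3=7, State 4=5.
A regrets: 7, 7, 1, 0 → max 7
B regrets: 7, 6, 7, 1 → max 7
C regrets: 0, 0, 3, 1 → max 3
D regrets: 2, 2, 0, 2 → max 2
E regrets: 8, 2, 3, 4 → max 8
Smallest max regret = 2 → D.

laplace → C; minimax regret → D (disagree)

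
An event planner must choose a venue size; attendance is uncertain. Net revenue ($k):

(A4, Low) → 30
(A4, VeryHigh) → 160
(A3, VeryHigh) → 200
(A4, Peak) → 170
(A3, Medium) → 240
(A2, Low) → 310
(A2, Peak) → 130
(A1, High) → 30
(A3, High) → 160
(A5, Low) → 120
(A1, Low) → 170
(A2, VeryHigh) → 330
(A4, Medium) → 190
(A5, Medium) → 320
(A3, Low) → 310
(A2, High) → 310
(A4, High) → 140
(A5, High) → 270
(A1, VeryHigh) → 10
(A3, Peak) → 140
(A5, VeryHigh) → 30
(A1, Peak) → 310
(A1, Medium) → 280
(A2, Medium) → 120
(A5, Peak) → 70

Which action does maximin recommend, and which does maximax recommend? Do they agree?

maximin → A3; maximax → A2 (disagree)

Row minima: A1=10, A2=120, A3=140, A4=30, A5=30
Best worst-case = 140 → A3.
Row maxima: A1=310, A2=330, A3=310, A4=190, A5=320
Best best-case = 330 → A2.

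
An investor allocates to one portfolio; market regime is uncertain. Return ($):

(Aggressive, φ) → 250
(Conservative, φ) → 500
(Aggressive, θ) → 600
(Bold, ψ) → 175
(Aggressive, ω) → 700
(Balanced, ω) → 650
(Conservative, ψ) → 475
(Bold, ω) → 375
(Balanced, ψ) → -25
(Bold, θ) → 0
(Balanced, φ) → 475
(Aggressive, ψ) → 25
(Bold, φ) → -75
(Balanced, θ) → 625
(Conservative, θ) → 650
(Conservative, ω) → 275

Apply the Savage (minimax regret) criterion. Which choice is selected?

Column bests: θ=650, φ=500, ψ=475, ω=700.
Conservative regrets: 0, 0, 0, 425 → max 425
Balanced regrets: 25, 25, 500, 50 → max 500
Aggressive regrets: 50, 250, 450, 0 → max 450
Bold regrets: 650, 575, 300, 325 → max 650
Smallest max regret = 425 → Conservative.

Conservative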